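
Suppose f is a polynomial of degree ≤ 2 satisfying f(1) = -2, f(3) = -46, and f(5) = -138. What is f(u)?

f(u) = -6u^2 + 2u + 2

Write f(u) = au^2 + bu + c. Substituting each data point gives a linear system:
  a + b + c = -2
  9a + 3b + c = -46
  25a + 5b + c = -138
Solving the system yields a = -6, b = 2, c = 2.
So f(u) = -6u² + 2u + 2.
Check: f(1) = -2. ✓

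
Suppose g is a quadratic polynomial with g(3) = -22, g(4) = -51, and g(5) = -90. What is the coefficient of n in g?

6

Write g(n) = an^2 + bn + c. Substituting each data point gives a linear system:
  9a + 3b + c = -22
  16a + 4b + c = -51
  25a + 5b + c = -90
Solving the system yields a = -5, b = 6, c = 5.
So g(n) = -5n^2 + 6n + 5.
The coefficient of n is 6.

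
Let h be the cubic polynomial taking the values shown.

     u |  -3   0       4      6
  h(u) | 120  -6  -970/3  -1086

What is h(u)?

Using the Lagrange interpolation formula with nodes -3, 0, 4, 6:
  L_0(u) = u(u - 4)(u - 6) / -189
  L_1(u) = (u + 3)(u - 4)(u - 6) / 72
  L_2(u) = (u + 3)u(u - 6) / -56
  L_3(u) = (u + 3)u(u - 4) / 108
Then h(u) = 120·L_0(u) - 6·L_1(u) - 970/3·L_2(u) - 1086·L_3(u).
Expanding and collecting terms gives h(u) = -5u^3 - (1/3)u^2 + 2u - 6.
Check: h(0) = -6. ✓

h(u) = -5u^3 - (1/3)u^2 + 2u - 6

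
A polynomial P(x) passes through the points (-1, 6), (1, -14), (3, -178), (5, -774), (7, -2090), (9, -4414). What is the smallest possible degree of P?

Forward differences of the values at x = -1, 1, 3, 5, 7, 9:
  P  : 6  -14  -178  -774  -2090  -4414
  Δ  : -20  -164  -596  -1316  -2324
  Δ^2: -144  -432  -720  -1008
  Δ^3: -288  -288  -288
  Δ^4: 0  0
  Δ^5: 0
The third differences are constant (-288) and nonzero, while all higher differences vanish, so the minimal degree is 3.

3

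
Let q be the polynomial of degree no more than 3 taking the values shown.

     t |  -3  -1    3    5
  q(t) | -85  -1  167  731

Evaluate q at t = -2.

Write q(t) = at^3 + bt^2 + ct + d. Substituting each data point gives a linear system:
  -27a + 9b - 3c + d = -85
  -a + b - c + d = -1
  27a + 9b + 3c + d = 167
  125a + 25b + 5c + d = 731
Solving the system yields a = 5, b = 5, c = -3, d = -4.
So q(t) = 5t^3 + 5t^2 - 3t - 4.
Then q(-2) = -18.

-18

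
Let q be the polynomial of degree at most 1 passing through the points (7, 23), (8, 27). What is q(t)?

Write q(t) = at + b. Substituting each data point gives a linear system:
  7a + b = 23
  8a + b = 27
Solving the system yields a = 4, b = -5.
So q(t) = 4t - 5.
Check: q(7) = 23. ✓

q(t) = 4t - 5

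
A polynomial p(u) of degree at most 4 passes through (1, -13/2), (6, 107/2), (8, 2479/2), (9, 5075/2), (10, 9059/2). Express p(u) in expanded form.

Write p(u) = au^4 + bu^3 + cu^2 + du + e. Substituting each data point gives a linear system:
  a + b + c + d + e = -13/2
  1296a + 216b + 36c + 6d + e = 107/2
  4096a + 512b + 64c + 8d + e = 2479/2
  6561a + 729b + 81c + 9d + e = 5075/2
  10000a + 1000b + 100c + 10d + e = 9059/2
Solving the system yields a = 1, b = -5, c = -5, d = 3, e = -1/2.
So p(u) = u^4 - 5u^3 - 5u^2 + 3u - 1/2.
Check: p(8) = 2479/2. ✓

p(u) = u^4 - 5u^3 - 5u^2 + 3u - 1/2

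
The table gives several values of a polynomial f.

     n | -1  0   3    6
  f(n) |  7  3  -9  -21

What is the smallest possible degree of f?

1

Divided differences on the nodes -1, 0, 3, 6:
  order 0: 7  3  -9  -21
  order 1: -4  -4  -4
  order 2: 0  0
  order 3: 0
The order-1 divided differences are all -4 (nonzero) and every higher order vanishes, so the data lies on a polynomial of degree exactly 1.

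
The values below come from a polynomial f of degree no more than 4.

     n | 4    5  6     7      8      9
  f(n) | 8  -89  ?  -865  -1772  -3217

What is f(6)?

The 5 known points determine the degree-4 polynomial uniquely.
Write f(n) = an^4 + bn^3 + cn^2 + dn + e. Substituting each data point gives a linear system:
  256a + 64b + 16c + 4d + e = 8
  625a + 125b + 25c + 5d + e = -89
  2401a + 343b + 49c + 7d + e = -865
  4096a + 512b + 64c + 8d + e = -1772
  6561a + 729b + 81c + 9d + e = -3217
Solving the system yields a = -1, b = 5, c = -4, d = 3, e = -4.
So f(n) = -n⁴ + 5n³ - 4n² + 3n - 4.
Then f(6) = -346.

-346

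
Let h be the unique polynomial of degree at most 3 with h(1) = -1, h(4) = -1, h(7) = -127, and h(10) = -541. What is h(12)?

Forward differences of the values at u = 1, 4, 7, 10:
  h  : -1  -1  -127  -541
  Δ  : 0  -126  -414
  Δ^2: -126  -288
  Δ^3: -162
The third differences are constant, confirming degree 3.
Interpolating (Newton forward form) and evaluating at u = 12 gives h(12) = -1057.

-1057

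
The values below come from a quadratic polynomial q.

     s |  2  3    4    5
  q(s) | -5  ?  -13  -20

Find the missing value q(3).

The 3 known points determine the degree-2 polynomial uniquely.
Write q(s) = as^2 + bs + c. Substituting each data point gives a linear system:
  4a + 2b + c = -5
  16a + 4b + c = -13
  25a + 5b + c = -20
Solving the system yields a = -1, b = 2, c = -5.
So q(s) = -s^2 + 2s - 5.
Then q(3) = -8.

-8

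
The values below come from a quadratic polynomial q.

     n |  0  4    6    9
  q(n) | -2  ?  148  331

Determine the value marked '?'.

The 3 known points determine the degree-2 polynomial uniquely.
Write q(n) = an^2 + bn + c. Substituting each data point gives a linear system:
  c = -2
  36a + 6b + c = 148
  81a + 9b + c = 331
Solving the system yields a = 4, b = 1, c = -2.
So q(n) = 4n^2 + n - 2.
Then q(4) = 66.

66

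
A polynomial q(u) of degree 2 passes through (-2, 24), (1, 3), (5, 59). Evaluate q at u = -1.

11

Write q(u) = au^2 + bu + c. Substituting each data point gives a linear system:
  4a - 2b + c = 24
  a + b + c = 3
  25a + 5b + c = 59
Solving the system yields a = 3, b = -4, c = 4.
So q(u) = 3u^2 - 4u + 4.
Then q(-1) = 11.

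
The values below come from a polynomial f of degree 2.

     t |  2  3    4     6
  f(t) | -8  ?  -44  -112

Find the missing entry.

-22

The 3 known points determine the degree-2 polynomial uniquely.
Write f(t) = at^2 + bt + c. Substituting each data point gives a linear system:
  4a + 2b + c = -8
  16a + 4b + c = -44
  36a + 6b + c = -112
Solving the system yields a = -4, b = 6, c = -4.
So f(t) = -4t^2 + 6t - 4.
Then f(3) = -22.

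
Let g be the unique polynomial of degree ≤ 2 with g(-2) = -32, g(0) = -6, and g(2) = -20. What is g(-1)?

-14

Using the Lagrange interpolation formula with nodes -2, 0, 2:
  L_0(u) = u(u - 2) / 8
  L_1(u) = (u + 2)(u - 2) / -4
  L_2(u) = (u + 2)u / 8
Then g(u) = -32·L_0(u) - 6·L_1(u) - 20·L_2(u).
Expanding and collecting terms gives g(u) = -5u^2 + 3u - 6.
Evaluating at u = -1: g(-1) = -14.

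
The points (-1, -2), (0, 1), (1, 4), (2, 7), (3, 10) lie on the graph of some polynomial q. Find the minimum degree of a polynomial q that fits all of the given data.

1

Forward differences of the values at u = -1, 0, 1, 2, 3:
  q  : -2  1  4  7  10
  Δ  : 3  3  3  3
  Δ^2: 0  0  0
  Δ^3: 0  0
  Δ^4: 0
The first differences are constant (3) and nonzero, while all higher differences vanish, so the minimal degree is 1.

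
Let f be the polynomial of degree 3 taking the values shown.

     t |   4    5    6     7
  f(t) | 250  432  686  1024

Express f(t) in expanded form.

Write f(t) = at^3 + bt^2 + ct + d. Substituting each data point gives a linear system:
  64a + 16b + 4c + d = 250
  125a + 25b + 5c + d = 432
  216a + 36b + 6c + d = 686
  343a + 49b + 7c + d = 1024
Solving the system yields a = 2, b = 6, c = 6, d = 2.
So f(t) = 2t³ + 6t² + 6t + 2.
Check: f(5) = 432. ✓

f(t) = 2t^3 + 6t^2 + 6t + 2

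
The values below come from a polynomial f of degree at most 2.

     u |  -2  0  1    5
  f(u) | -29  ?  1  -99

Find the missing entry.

The 3 known points determine the degree-2 polynomial uniquely.
Write f(u) = au^2 + bu + c. Substituting each data point gives a linear system:
  4a - 2b + c = -29
  a + b + c = 1
  25a + 5b + c = -99
Solving the system yields a = -5, b = 5, c = 1.
So f(u) = -5u² + 5u + 1.
Then f(0) = 1.

1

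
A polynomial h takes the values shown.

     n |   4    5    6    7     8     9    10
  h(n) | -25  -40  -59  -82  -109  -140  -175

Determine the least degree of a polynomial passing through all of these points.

Forward differences of the values at n = 4, 5, 6, 7, 8, 9, 10:
  h  : -25  -40  -59  -82  -109  -140  -175
  Δ  : -15  -19  -23  -27  -31  -35
  Δ^2: -4  -4  -4  -4  -4
  Δ^3: 0  0  0  0
  Δ^4: 0  0  0
  Δ^5: 0  0
  Δ^6: 0
The second differences are constant (-4) and nonzero, while all higher differences vanish, so the minimal degree is 2.

2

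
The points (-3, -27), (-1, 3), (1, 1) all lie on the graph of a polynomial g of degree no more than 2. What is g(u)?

Using the Lagrange interpolation formula with nodes -3, -1, 1:
  L_0(u) = (u + 1)(u - 1) / 8
  L_1(u) = (u + 3)(u - 1) / -4
  L_2(u) = (u + 3)(u + 1) / 8
Then g(u) = -27·L_0(u) + 3·L_1(u) + 1·L_2(u).
Expanding and collecting terms gives g(u) = -4u^2 - u + 6.
Check: g(-1) = 3. ✓

g(u) = -4u^2 - u + 6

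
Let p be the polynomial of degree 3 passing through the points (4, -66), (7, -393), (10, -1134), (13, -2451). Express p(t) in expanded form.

p(t) = -t^3 - 2t^2 + 6t + 6

Using the Lagrange interpolation formula with nodes 4, 7, 10, 13:
  L_0(t) = (t - 7)(t - 10)(t - 13) / -162
  L_1(t) = (t - 4)(t - 10)(t - 13) / 54
  L_2(t) = (t - 4)(t - 7)(t - 13) / -54
  L_3(t) = (t - 4)(t - 7)(t - 10) / 162
Then p(t) = -66·L_0(t) - 393·L_1(t) - 1134·L_2(t) - 2451·L_3(t).
Expanding and collecting terms gives p(t) = -t^3 - 2t^2 + 6t + 6.
Check: p(4) = -66. ✓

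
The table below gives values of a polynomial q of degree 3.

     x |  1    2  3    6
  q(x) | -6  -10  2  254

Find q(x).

Write q(x) = ax^3 + bx^2 + cx + d. Substituting each data point gives a linear system:
  a + b + c + d = -6
  8a + 4b + 2c + d = -10
  27a + 9b + 3c + d = 2
  216a + 36b + 6c + d = 254
Solving the system yields a = 2, b = -4, c = -6, d = 2.
So q(x) = 2x³ - 4x² - 6x + 2.
Check: q(3) = 2. ✓

q(x) = 2x^3 - 4x^2 - 6x + 2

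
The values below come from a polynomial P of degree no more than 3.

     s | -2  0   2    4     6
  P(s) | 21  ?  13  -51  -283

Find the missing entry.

5

The 4 known points determine the degree-3 polynomial uniquely.
Write P(s) = as^3 + bs^2 + cs + d. Substituting each data point gives a linear system:
  -8a + 4b - 2c + d = 21
  8a + 4b + 2c + d = 13
  64a + 16b + 4c + d = -51
  216a + 36b + 6c + d = -283
Solving the system yields a = -2, b = 3, c = 6, d = 5.
So P(s) = -2s³ + 3s² + 6s + 5.
Then P(0) = 5.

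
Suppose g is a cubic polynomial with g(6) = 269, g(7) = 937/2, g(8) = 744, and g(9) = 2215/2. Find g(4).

50

Write g(n) = an^3 + bn^2 + cn + d. Substituting each data point gives a linear system:
  216a + 36b + 6c + d = 269
  343a + 49b + 7c + d = 937/2
  512a + 64b + 8c + d = 744
  729a + 81b + 9c + d = 2215/2
Solving the system yields a = 2, b = -4, c = -5/2, d = -4.
So g(n) = 2n^3 - 4n^2 - (5/2)n - 4.
Then g(4) = 50.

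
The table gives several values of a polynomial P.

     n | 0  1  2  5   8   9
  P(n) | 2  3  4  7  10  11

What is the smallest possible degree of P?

1

Divided differences on the nodes 0, 1, 2, 5, 8, 9:
  order 0: 2  3  4  7  10  11
  order 1: 1  1  1  1  1
  order 2: 0  0  0  0
  order 3: 0  0  0
  order 4: 0  0
  order 5: 0
The order-1 divided differences are all 1 (nonzero) and every higher order vanishes, so the data lies on a polynomial of degree exactly 1.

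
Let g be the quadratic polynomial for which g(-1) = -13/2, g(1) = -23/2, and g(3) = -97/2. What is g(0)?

Write g(s) = as^2 + bs + c. Substituting each data point gives a linear system:
  a - b + c = -13/2
  a + b + c = -23/2
  9a + 3b + c = -97/2
Solving the system yields a = -4, b = -5/2, c = -5.
So g(s) = -4s^2 - (5/2)s - 5.
Then g(0) = -5.

-5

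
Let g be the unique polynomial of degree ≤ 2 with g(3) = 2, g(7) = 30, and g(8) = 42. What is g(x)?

Write g(x) = ax^2 + bx + c. Substituting each data point gives a linear system:
  9a + 3b + c = 2
  49a + 7b + c = 30
  64a + 8b + c = 42
Solving the system yields a = 1, b = -3, c = 2.
So g(x) = x^2 - 3x + 2.
Check: g(8) = 42. ✓

g(x) = x^2 - 3x + 2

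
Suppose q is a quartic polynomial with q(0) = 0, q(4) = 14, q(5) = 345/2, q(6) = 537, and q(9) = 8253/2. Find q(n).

Write q(n) = an^4 + bn^3 + cn^2 + dn + e. Substituting each data point gives a linear system:
  e = 0
  256a + 64b + 16c + 4d + e = 14
  625a + 125b + 25c + 5d + e = 345/2
  1296a + 216b + 36c + 6d + e = 537
  6561a + 729b + 81c + 9d + e = 8253/2
Solving the system yields a = 1, b = -3, c = -3, d = -1/2, e = 0.
So q(n) = n^4 - 3n^3 - 3n^2 - (1/2)n.
Check: q(5) = 345/2. ✓

q(n) = n^4 - 3n^3 - 3n^2 - (1/2)n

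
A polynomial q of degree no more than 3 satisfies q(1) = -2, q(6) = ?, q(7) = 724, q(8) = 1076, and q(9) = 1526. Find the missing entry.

458

The 4 known points determine the degree-3 polynomial uniquely.
Write q(x) = ax^3 + bx^2 + cx + d. Substituting each data point gives a linear system:
  a + b + c + d = -2
  343a + 49b + 7c + d = 724
  512a + 64b + 8c + d = 1076
  729a + 81b + 9c + d = 1526
Solving the system yields a = 2, b = 1, c = -1, d = -4.
So q(x) = 2x^3 + x^2 - x - 4.
Then q(6) = 458.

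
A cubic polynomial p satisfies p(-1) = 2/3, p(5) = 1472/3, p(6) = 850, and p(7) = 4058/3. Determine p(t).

p(t) = 4t^3 - (1/3)t^2 - t + 4

Using the Lagrange interpolation formula with nodes -1, 5, 6, 7:
  L_0(t) = (t - 5)(t - 6)(t - 7) / -336
  L_1(t) = (t + 1)(t - 6)(t - 7) / 12
  L_2(t) = (t + 1)(t - 5)(t - 7) / -7
  L_3(t) = (t + 1)(t - 5)(t - 6) / 16
Then p(t) = 2/3·L_0(t) + 1472/3·L_1(t) + 850·L_2(t) + 4058/3·L_3(t).
Expanding and collecting terms gives p(t) = 4t³ - (1/3)t² - t + 4.
Check: p(-1) = 2/3. ✓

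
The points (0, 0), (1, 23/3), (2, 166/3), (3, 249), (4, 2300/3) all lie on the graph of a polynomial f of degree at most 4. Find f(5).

Forward differences of the values at x = 0, 1, 2, 3, 4:
  f  : 0  23/3  166/3  249  2300/3
  Δ  : 23/3  143/3  581/3  1553/3
  Δ^2: 40  146  324
  Δ^3: 106  178
  Δ^4: 72
The fourth differences are constant, confirming degree 4.
Interpolating (Newton forward form) and evaluating at x = 5 gives f(5) = 5575/3.

5575/3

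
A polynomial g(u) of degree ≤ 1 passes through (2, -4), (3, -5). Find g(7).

-9

Write g(u) = au + b. Substituting each data point gives a linear system:
  2a + b = -4
  3a + b = -5
Solving the system yields a = -1, b = -2.
So g(u) = -u - 2.
Then g(7) = -9.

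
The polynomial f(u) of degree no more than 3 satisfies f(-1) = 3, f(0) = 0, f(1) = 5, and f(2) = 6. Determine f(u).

Write f(u) = au^3 + bu^2 + cu + d. Substituting each data point gives a linear system:
  -a + b - c + d = 3
  d = 0
  a + b + c + d = 5
  8a + 4b + 2c + d = 6
Solving the system yields a = -2, b = 4, c = 3, d = 0.
So f(u) = -2u^3 + 4u^2 + 3u.
Check: f(1) = 5. ✓

f(u) = -2u^3 + 4u^2 + 3u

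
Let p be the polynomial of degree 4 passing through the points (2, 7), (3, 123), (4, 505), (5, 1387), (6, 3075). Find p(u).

Using the Lagrange interpolation formula with nodes 2, 3, 4, 5, 6:
  L_0(u) = (u - 3)(u - 4)(u - 5)(u - 6) / 24
  L_1(u) = (u - 2)(u - 4)(u - 5)(u - 6) / -6
  L_2(u) = (u - 2)(u - 3)(u - 5)(u - 6) / 4
  L_3(u) = (u - 2)(u - 3)(u - 4)(u - 6) / -6
  L_4(u) = (u - 2)(u - 3)(u - 4)(u - 5) / 24
Then p(u) = 7·L_0(u) + 123·L_1(u) + 505·L_2(u) + 1387·L_3(u) + 3075·L_4(u).
Expanding and collecting terms gives p(u) = 3u^4 - 3u^3 - 5u^2 + 3u - 3.
Check: p(3) = 123. ✓

p(u) = 3u^4 - 3u^3 - 5u^2 + 3u - 3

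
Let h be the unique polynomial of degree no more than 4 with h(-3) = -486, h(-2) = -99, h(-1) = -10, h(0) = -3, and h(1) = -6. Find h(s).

Write h(s) = as^4 + bs^3 + cs^2 + ds + e. Substituting each data point gives a linear system:
  81a - 27b + 9c - 3d + e = -486
  16a - 8b + 4c - 2d + e = -99
  a - b + c - d + e = -10
  e = -3
  a + b + c + d + e = -6
Solving the system yields a = -6, b = 0, c = 1, d = 2, e = -3.
So h(s) = -6s^4 + s^2 + 2s - 3.
Check: h(-1) = -10. ✓

h(s) = -6s^4 + s^2 + 2s - 3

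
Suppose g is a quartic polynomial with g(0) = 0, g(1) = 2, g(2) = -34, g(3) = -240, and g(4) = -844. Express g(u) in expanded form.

Using the Lagrange interpolation formula with nodes 0, 1, 2, 3, 4:
  L_0(u) = (u - 1)(u - 2)(u - 3)(u - 4) / 24
  L_1(u) = u(u - 2)(u - 3)(u - 4) / -6
  L_2(u) = u(u - 1)(u - 3)(u - 4) / 4
  L_3(u) = u(u - 1)(u - 2)(u - 4) / -6
  L_4(u) = u(u - 1)(u - 2)(u - 3) / 24
Then g(u) = 0·L_0(u) + 2·L_1(u) - 34·L_2(u) - 240·L_3(u) - 844·L_4(u).
Expanding and collecting terms gives g(u) = -4u⁴ + 2u³ + 3u² + u.
Check: g(2) = -34. ✓

g(u) = -4u^4 + 2u^3 + 3u^2 + u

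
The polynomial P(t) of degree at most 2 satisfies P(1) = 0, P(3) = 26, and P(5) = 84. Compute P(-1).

Write P(t) = at^2 + bt + c. Substituting each data point gives a linear system:
  a + b + c = 0
  9a + 3b + c = 26
  25a + 5b + c = 84
Solving the system yields a = 4, b = -3, c = -1.
So P(t) = 4t^2 - 3t - 1.
Then P(-1) = 6.

6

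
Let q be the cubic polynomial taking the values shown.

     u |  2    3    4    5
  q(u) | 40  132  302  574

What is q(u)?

Using the Lagrange interpolation formula with nodes 2, 3, 4, 5:
  L_0(u) = (u - 3)(u - 4)(u - 5) / -6
  L_1(u) = (u - 2)(u - 4)(u - 5) / 2
  L_2(u) = (u - 2)(u - 3)(u - 5) / -2
  L_3(u) = (u - 2)(u - 3)(u - 4) / 6
Then q(u) = 40·L_0(u) + 132·L_1(u) + 302·L_2(u) + 574·L_3(u).
Expanding and collecting terms gives q(u) = 4u^3 + 3u^2 + u - 6.
Check: q(4) = 302. ✓

q(u) = 4u^3 + 3u^2 + u - 6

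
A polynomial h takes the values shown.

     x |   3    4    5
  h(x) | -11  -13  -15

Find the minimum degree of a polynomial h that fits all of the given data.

Forward differences of the values at x = 3, 4, 5:
  h  : -11  -13  -15
  Δ  : -2  -2
  Δ^2: 0
The first differences are constant (-2) and nonzero, while all higher differences vanish, so the minimal degree is 1.

1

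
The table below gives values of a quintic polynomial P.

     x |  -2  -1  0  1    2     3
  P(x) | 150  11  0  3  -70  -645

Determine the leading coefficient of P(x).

-3

Write P(x) = ax^5 + bx^4 + cx^3 + dx^2 + ex + k. Substituting each data point gives a linear system:
  -32a + 16b - 8c + 4d - 2e + k = 150
  -a + b - c + d - e + k = 11
  k = 0
  a + b + c + d + e + k = 3
  32a + 16b + 8c + 4d + 2e + k = -70
  243a + 81b + 27c + 9d + 3e + k = -645
Solving the system yields a = -3, b = 1, c = -2, d = 6, e = 1, k = 0.
So P(x) = -3x^5 + x^4 - 2x^3 + 6x^2 + x.
The leading coefficient is -3.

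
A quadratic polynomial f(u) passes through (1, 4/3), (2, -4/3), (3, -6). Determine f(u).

f(u) = -u^2 + (1/3)u + 2

Write f(u) = au^2 + bu + c. Substituting each data point gives a linear system:
  a + b + c = 4/3
  4a + 2b + c = -4/3
  9a + 3b + c = -6
Solving the system yields a = -1, b = 1/3, c = 2.
So f(u) = -u² + (1/3)u + 2.
Check: f(1) = 4/3. ✓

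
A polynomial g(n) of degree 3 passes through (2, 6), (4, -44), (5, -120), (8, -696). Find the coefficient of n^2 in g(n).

Write g(n) = an^3 + bn^2 + cn + d. Substituting each data point gives a linear system:
  8a + 4b + 2c + d = 6
  64a + 16b + 4c + d = -44
  125a + 25b + 5c + d = -120
  512a + 64b + 8c + d = -696
Solving the system yields a = -2, b = 5, c = 1, d = 0.
So g(n) = -2n³ + 5n² + n.
The coefficient of n^2 is 5.

5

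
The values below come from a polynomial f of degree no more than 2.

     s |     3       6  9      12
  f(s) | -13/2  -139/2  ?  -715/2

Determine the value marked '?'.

The 3 known points determine the degree-2 polynomial uniquely.
Write f(s) = as^2 + bs + c. Substituting each data point gives a linear system:
  9a + 3b + c = -13/2
  36a + 6b + c = -139/2
  144a + 12b + c = -715/2
Solving the system yields a = -3, b = 6, c = 5/2.
So f(s) = -3s^2 + 6s + 5/2.
Then f(9) = -373/2.

-373/2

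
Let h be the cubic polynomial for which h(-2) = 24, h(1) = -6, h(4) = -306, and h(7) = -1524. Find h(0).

2

Using the Lagrange interpolation formula with nodes -2, 1, 4, 7:
  L_0(u) = (u - 1)(u - 4)(u - 7) / -162
  L_1(u) = (u + 2)(u - 4)(u - 7) / 54
  L_2(u) = (u + 2)(u - 1)(u - 7) / -54
  L_3(u) = (u + 2)(u - 1)(u - 4) / 162
Then h(u) = 24·L_0(u) - 6·L_1(u) - 306·L_2(u) - 1524·L_3(u).
Expanding and collecting terms gives h(u) = -4u³ - 3u² - u + 2.
Evaluating at u = 0: h(0) = 2.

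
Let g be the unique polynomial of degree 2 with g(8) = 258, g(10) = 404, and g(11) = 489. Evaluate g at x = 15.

Using the Lagrange interpolation formula with nodes 8, 10, 11:
  L_0(x) = (x - 10)(x - 11) / 6
  L_1(x) = (x - 8)(x - 11) / -2
  L_2(x) = (x - 8)(x - 10) / 3
Then g(x) = 258·L_0(x) + 404·L_1(x) + 489·L_2(x).
Expanding and collecting terms gives g(x) = 4x^2 + x - 6.
Evaluating at x = 15: g(15) = 909.

909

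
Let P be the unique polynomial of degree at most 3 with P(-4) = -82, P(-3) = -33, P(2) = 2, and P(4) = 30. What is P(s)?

Using the Lagrange interpolation formula with nodes -4, -3, 2, 4:
  L_0(s) = (s + 3)(s - 2)(s - 4) / -48
  L_1(s) = (s + 4)(s - 2)(s - 4) / 35
  L_2(s) = (s + 4)(s + 3)(s - 4) / -60
  L_3(s) = (s + 4)(s + 3)(s - 2) / 112
Then P(s) = -82·L_0(s) - 33·L_1(s) + 2·L_2(s) + 30·L_3(s).
Expanding and collecting terms gives P(s) = s^3 - 2s^2 - 2s + 6.
Check: P(2) = 2. ✓

P(s) = s^3 - 2s^2 - 2s + 6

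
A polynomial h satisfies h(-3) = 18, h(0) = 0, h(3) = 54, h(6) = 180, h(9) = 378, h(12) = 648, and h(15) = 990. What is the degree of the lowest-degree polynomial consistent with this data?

2

Forward differences of the values at x = -3, 0, 3, 6, 9, 12, 15:
  h  : 18  0  54  180  378  648  990
  Δ  : -18  54  126  198  270  342
  Δ^2: 72  72  72  72  72
  Δ^3: 0  0  0  0
  Δ^4: 0  0  0
  Δ^5: 0  0
  Δ^6: 0
The second differences are constant (72) and nonzero, while all higher differences vanish, so the minimal degree is 2.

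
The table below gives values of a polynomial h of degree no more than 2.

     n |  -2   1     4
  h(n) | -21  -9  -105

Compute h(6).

-229

Write h(n) = an^2 + bn + c. Substituting each data point gives a linear system:
  4a - 2b + c = -21
  a + b + c = -9
  16a + 4b + c = -105
Solving the system yields a = -6, b = -2, c = -1.
So h(n) = -6n² - 2n - 1.
Then h(6) = -229.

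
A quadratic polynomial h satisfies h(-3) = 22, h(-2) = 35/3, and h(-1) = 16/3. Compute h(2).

31/3

Write h(s) = as^2 + bs + c. Substituting each data point gives a linear system:
  9a - 3b + c = 22
  4a - 2b + c = 35/3
  a - b + c = 16/3
Solving the system yields a = 2, b = -1/3, c = 3.
So h(s) = 2s² - (1/3)s + 3.
Then h(2) = 31/3.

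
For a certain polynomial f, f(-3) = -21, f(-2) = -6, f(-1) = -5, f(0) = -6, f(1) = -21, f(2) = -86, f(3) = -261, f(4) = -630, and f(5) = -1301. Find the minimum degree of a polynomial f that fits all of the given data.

Forward differences of the values at n = -3, -2, -1, 0, 1, 2, 3, 4, 5:
  f  : -21  -6  -5  -6  -21  -86  -261  -630  -1301
  Δ  : 15  1  -1  -15  -65  -175  -369  -671
  Δ^2: -14  -2  -14  -50  -110  -194  -302
  Δ^3: 12  -12  -36  -60  -84  -108
  Δ^4: -24  -24  -24  -24  -24
  Δ^5: 0  0  0  0
  Δ^6: 0  0  0
  Δ^7: 0  0
  Δ^8: 0
The fourth differences are constant (-24) and nonzero, while all higher differences vanish, so the minimal degree is 4.

4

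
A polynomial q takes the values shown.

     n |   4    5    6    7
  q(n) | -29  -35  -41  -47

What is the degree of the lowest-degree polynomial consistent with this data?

Forward differences of the values at n = 4, 5, 6, 7:
  q  : -29  -35  -41  -47
  Δ  : -6  -6  -6
  Δ^2: 0  0
  Δ^3: 0
The first differences are constant (-6) and nonzero, while all higher differences vanish, so the minimal degree is 1.

1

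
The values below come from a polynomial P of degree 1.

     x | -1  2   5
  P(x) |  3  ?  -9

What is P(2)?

The 2 known points determine the degree-1 polynomial uniquely.
Write P(x) = ax + b. Substituting each data point gives a linear system:
  -a + b = 3
  5a + b = -9
Solving the system yields a = -2, b = 1.
So P(x) = -2x + 1.
Then P(2) = -3.

-3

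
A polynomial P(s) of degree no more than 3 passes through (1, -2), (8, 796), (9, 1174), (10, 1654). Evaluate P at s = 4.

64

Using the Lagrange interpolation formula with nodes 1, 8, 9, 10:
  L_0(s) = (s - 8)(s - 9)(s - 10) / -504
  L_1(s) = (s - 1)(s - 9)(s - 10) / 14
  L_2(s) = (s - 1)(s - 8)(s - 10) / -8
  L_3(s) = (s - 1)(s - 8)(s - 9) / 18
Then P(s) = -2·L_0(s) + 796·L_1(s) + 1174·L_2(s) + 1654·L_3(s).
Expanding and collecting terms gives P(s) = 2s³ - 3s² - 5s + 4.
Evaluating at s = 4: P(4) = 64.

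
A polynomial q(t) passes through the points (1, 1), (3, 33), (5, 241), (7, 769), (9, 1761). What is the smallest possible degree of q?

3

Forward differences of the values at t = 1, 3, 5, 7, 9:
  q  : 1  33  241  769  1761
  Δ  : 32  208  528  992
  Δ^2: 176  320  464
  Δ^3: 144  144
  Δ^4: 0
The third differences are constant (144) and nonzero, while all higher differences vanish, so the minimal degree is 3.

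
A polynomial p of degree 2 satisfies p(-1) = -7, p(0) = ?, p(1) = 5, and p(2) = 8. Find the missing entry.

0

On equispaced nodes a degree-2 polynomial has vanishing third forward difference, so
  - p(-1) + 3·p(0) - 3·p(1) + p(2) = 0.
Substituting the known values and solving for p(0):
  3·p(0) = 0
  p(0) = 0.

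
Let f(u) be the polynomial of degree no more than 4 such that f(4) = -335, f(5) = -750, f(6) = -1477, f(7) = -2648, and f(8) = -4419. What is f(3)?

Write f(u) = au^4 + bu^3 + cu^2 + du + e. Substituting each data point gives a linear system:
  256a + 64b + 16c + 4d + e = -335
  625a + 125b + 25c + 5d + e = -750
  1296a + 216b + 36c + 6d + e = -1477
  2401a + 343b + 49c + 7d + e = -2648
  4096a + 512b + 64c + 8d + e = -4419
Solving the system yields a = -1, b = 0, c = -5, d = -1, e = 5.
So f(u) = -u⁴ - 5u² - u + 5.
Then f(3) = -124.

-124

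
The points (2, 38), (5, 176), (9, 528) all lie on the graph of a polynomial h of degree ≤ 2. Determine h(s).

Write h(s) = as^2 + bs + c. Substituting each data point gives a linear system:
  4a + 2b + c = 38
  25a + 5b + c = 176
  81a + 9b + c = 528
Solving the system yields a = 6, b = 4, c = 6.
So h(s) = 6s^2 + 4s + 6.
Check: h(9) = 528. ✓

h(s) = 6s^2 + 4s + 6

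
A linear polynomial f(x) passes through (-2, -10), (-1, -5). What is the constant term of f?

0

Write f(x) = ax + b. Substituting each data point gives a linear system:
  -2a + b = -10
  -a + b = -5
Solving the system yields a = 5, b = 0.
So f(x) = 5x.
The constant term is 0.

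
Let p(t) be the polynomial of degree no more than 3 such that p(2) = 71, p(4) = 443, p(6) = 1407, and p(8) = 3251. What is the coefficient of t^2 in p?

Write p(t) = at^3 + bt^2 + ct + d. Substituting each data point gives a linear system:
  8a + 4b + 2c + d = 71
  64a + 16b + 4c + d = 443
  216a + 36b + 6c + d = 1407
  512a + 64b + 8c + d = 3251
Solving the system yields a = 6, b = 2, c = 6, d = 3.
So p(t) = 6t^3 + 2t^2 + 6t + 3.
The coefficient of t^2 is 2.

2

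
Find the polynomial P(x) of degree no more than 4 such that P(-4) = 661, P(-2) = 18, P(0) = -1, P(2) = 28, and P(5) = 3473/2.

Write P(x) = ax^4 + bx^3 + cx^2 + dx + e. Substituting each data point gives a linear system:
  256a - 64b + 16c - 4d + e = 661
  16a - 8b + 4c - 2d + e = 18
  e = -1
  16a + 8b + 4c + 2d + e = 28
  625a + 125b + 25c + 5d + e = 3473/2
Solving the system yields a = 3, b = 0, c = -6, d = 5/2, e = -1.
So P(x) = 3x⁴ - 6x² + (5/2)x - 1.
Check: P(0) = -1. ✓

P(x) = 3x^4 - 6x^2 + (5/2)x - 1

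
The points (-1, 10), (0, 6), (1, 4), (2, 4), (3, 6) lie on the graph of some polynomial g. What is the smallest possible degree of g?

Forward differences of the values at s = -1, 0, 1, 2, 3:
  g  : 10  6  4  4  6
  Δ  : -4  -2  0  2
  Δ^2: 2  2  2
  Δ^3: 0  0
  Δ^4: 0
The second differences are constant (2) and nonzero, while all higher differences vanish, so the minimal degree is 2.

2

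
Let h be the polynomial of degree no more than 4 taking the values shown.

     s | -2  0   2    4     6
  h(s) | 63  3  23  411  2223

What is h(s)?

Write h(s) = as^4 + bs^3 + cs^2 + ds + e. Substituting each data point gives a linear system:
  16a - 8b + 4c - 2d + e = 63
  e = 3
  16a + 8b + 4c + 2d + e = 23
  256a + 64b + 16c + 4d + e = 411
  1296a + 216b + 36c + 6d + e = 2223
Solving the system yields a = 2, b = -2, c = 2, d = -2, e = 3.
So h(s) = 2s^4 - 2s^3 + 2s^2 - 2s + 3.
Check: h(0) = 3. ✓

h(s) = 2s^4 - 2s^3 + 2s^2 - 2s + 3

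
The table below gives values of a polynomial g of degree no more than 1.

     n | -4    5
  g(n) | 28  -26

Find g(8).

Write g(n) = an + b. Substituting each data point gives a linear system:
  -4a + b = 28
  5a + b = -26
Solving the system yields a = -6, b = 4.
So g(n) = -6n + 4.
Then g(8) = -44.

-44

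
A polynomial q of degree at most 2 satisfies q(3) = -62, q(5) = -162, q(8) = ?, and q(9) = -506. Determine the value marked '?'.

The 3 known points determine the degree-2 polynomial uniquely.
Write q(n) = an^2 + bn + c. Substituting each data point gives a linear system:
  9a + 3b + c = -62
  25a + 5b + c = -162
  81a + 9b + c = -506
Solving the system yields a = -6, b = -2, c = -2.
So q(n) = -6n^2 - 2n - 2.
Then q(8) = -402.

-402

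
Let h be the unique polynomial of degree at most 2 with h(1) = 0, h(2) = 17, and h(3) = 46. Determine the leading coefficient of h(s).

6

Write h(s) = as^2 + bs + c. Substituting each data point gives a linear system:
  a + b + c = 0
  4a + 2b + c = 17
  9a + 3b + c = 46
Solving the system yields a = 6, b = -1, c = -5.
So h(s) = 6s^2 - s - 5.
The leading coefficient is 6.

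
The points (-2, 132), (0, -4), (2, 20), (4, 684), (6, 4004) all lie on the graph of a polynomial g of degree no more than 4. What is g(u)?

g(u) = 4u^4 - 6u^3 + 4u^2 - 4u - 4

Write g(u) = au^4 + bu^3 + cu^2 + du + e. Substituting each data point gives a linear system:
  16a - 8b + 4c - 2d + e = 132
  e = -4
  16a + 8b + 4c + 2d + e = 20
  256a + 64b + 16c + 4d + e = 684
  1296a + 216b + 36c + 6d + e = 4004
Solving the system yields a = 4, b = -6, c = 4, d = -4, e = -4.
So g(u) = 4u^4 - 6u^3 + 4u^2 - 4u - 4.
Check: g(2) = 20. ✓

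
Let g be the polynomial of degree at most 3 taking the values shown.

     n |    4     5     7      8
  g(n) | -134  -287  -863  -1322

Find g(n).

g(n) = -3n^3 + 3n^2 + 3n - 2

Write g(n) = an^3 + bn^2 + cn + d. Substituting each data point gives a linear system:
  64a + 16b + 4c + d = -134
  125a + 25b + 5c + d = -287
  343a + 49b + 7c + d = -863
  512a + 64b + 8c + d = -1322
Solving the system yields a = -3, b = 3, c = 3, d = -2.
So g(n) = -3n³ + 3n² + 3n - 2.
Check: g(5) = -287. ✓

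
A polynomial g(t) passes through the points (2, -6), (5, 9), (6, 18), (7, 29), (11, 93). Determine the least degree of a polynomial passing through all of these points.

2

Divided differences on the nodes 2, 5, 6, 7, 11:
  order 0: -6  9  18  29  93
  order 1: 5  9  11  16
  order 2: 1  1  1
  order 3: 0  0
  order 4: 0
The order-2 divided differences are all 1 (nonzero) and every higher order vanishes, so the data lies on a polynomial of degree exactly 2.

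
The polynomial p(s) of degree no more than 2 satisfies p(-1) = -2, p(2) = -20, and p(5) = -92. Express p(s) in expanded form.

p(s) = -3s^2 - 3s - 2

Using the Lagrange interpolation formula with nodes -1, 2, 5:
  L_0(s) = (s - 2)(s - 5) / 18
  L_1(s) = (s + 1)(s - 5) / -9
  L_2(s) = (s + 1)(s - 2) / 18
Then p(s) = -2·L_0(s) - 20·L_1(s) - 92·L_2(s).
Expanding and collecting terms gives p(s) = -3s^2 - 3s - 2.
Check: p(5) = -92. ✓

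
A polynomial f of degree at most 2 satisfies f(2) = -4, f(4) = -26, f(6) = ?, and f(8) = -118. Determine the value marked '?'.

-64

The 3 known points determine the degree-2 polynomial uniquely.
Write f(u) = au^2 + bu + c. Substituting each data point gives a linear system:
  4a + 2b + c = -4
  16a + 4b + c = -26
  64a + 8b + c = -118
Solving the system yields a = -2, b = 1, c = 2.
So f(u) = -2u² + u + 2.
Then f(6) = -64.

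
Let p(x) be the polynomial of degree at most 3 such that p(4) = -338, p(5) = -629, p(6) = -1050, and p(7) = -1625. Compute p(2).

Write p(x) = ax^3 + bx^2 + cx + d. Substituting each data point gives a linear system:
  64a + 16b + 4c + d = -338
  125a + 25b + 5c + d = -629
  216a + 36b + 6c + d = -1050
  343a + 49b + 7c + d = -1625
Solving the system yields a = -4, b = -5, c = -2, d = 6.
So p(x) = -4x^3 - 5x^2 - 2x + 6.
Then p(2) = -50.

-50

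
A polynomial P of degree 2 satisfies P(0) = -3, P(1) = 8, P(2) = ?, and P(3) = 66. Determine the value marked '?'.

31

On equispaced nodes a degree-2 polynomial has vanishing third forward difference, so
  - P(0) + 3·P(1) - 3·P(2) + P(3) = 0.
Substituting the known values and solving for P(2):
  -3·P(2) = -93
  P(2) = 31.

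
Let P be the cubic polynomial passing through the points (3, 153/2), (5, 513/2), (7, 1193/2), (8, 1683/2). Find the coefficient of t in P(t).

1

Write P(t) = at^3 + bt^2 + ct + d. Substituting each data point gives a linear system:
  27a + 9b + 3c + d = 153/2
  125a + 25b + 5c + d = 513/2
  343a + 49b + 7c + d = 1193/2
  512a + 64b + 8c + d = 1683/2
Solving the system yields a = 1, b = 5, c = 1, d = 3/2.
So P(t) = t^3 + 5t^2 + t + 3/2.
The coefficient of t is 1.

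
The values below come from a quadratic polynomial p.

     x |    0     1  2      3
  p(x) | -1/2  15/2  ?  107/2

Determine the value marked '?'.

On equispaced nodes a degree-2 polynomial has vanishing third forward difference, so
  - p(0) + 3·p(1) - 3·p(2) + p(3) = 0.
Substituting the known values and solving for p(2):
  -3·p(2) = -153/2
  p(2) = 51/2.

51/2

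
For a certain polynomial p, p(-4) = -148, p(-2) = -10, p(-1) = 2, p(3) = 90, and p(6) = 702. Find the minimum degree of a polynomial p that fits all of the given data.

3

Divided differences on the nodes -4, -2, -1, 3, 6:
  order 0: -148  -10  2  90  702
  order 1: 69  12  22  204
  order 2: -19  2  26
  order 3: 3  3
  order 4: 0
The order-3 divided differences are all 3 (nonzero) and every higher order vanishes, so the data lies on a polynomial of degree exactly 3.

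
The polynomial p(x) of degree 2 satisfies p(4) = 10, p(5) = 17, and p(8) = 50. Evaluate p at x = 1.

1

Write p(x) = ax^2 + bx + c. Substituting each data point gives a linear system:
  16a + 4b + c = 10
  25a + 5b + c = 17
  64a + 8b + c = 50
Solving the system yields a = 1, b = -2, c = 2.
So p(x) = x^2 - 2x + 2.
Then p(1) = 1.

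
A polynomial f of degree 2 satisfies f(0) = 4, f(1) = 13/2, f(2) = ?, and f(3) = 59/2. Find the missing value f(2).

15

The 3 known points determine the degree-2 polynomial uniquely.
Write f(s) = as^2 + bs + c. Substituting each data point gives a linear system:
  c = 4
  a + b + c = 13/2
  9a + 3b + c = 59/2
Solving the system yields a = 3, b = -1/2, c = 4.
So f(s) = 3s² - (1/2)s + 4.
Then f(2) = 15.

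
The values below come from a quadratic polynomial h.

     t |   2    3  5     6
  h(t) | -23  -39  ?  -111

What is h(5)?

The 3 known points determine the degree-2 polynomial uniquely.
Write h(t) = at^2 + bt + c. Substituting each data point gives a linear system:
  4a + 2b + c = -23
  9a + 3b + c = -39
  36a + 6b + c = -111
Solving the system yields a = -2, b = -6, c = -3.
So h(t) = -2t^2 - 6t - 3.
Then h(5) = -83.

-83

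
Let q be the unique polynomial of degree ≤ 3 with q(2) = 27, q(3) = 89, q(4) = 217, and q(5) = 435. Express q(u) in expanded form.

Write q(u) = au^3 + bu^2 + cu + d. Substituting each data point gives a linear system:
  8a + 4b + 2c + d = 27
  27a + 9b + 3c + d = 89
  64a + 16b + 4c + d = 217
  125a + 25b + 5c + d = 435
Solving the system yields a = 4, b = -3, c = 1, d = 5.
So q(u) = 4u^3 - 3u^2 + u + 5.
Check: q(4) = 217. ✓

q(u) = 4u^3 - 3u^2 + u + 5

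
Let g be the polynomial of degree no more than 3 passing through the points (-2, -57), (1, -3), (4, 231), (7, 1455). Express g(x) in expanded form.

Using the Lagrange interpolation formula with nodes -2, 1, 4, 7:
  L_0(x) = (x - 1)(x - 4)(x - 7) / -162
  L_1(x) = (x + 2)(x - 4)(x - 7) / 54
  L_2(x) = (x + 2)(x - 1)(x - 7) / -54
  L_3(x) = (x + 2)(x - 1)(x - 4) / 162
Then g(x) = -57·L_0(x) - 3·L_1(x) + 231·L_2(x) + 1455·L_3(x).
Expanding and collecting terms gives g(x) = 5x^3 - 5x^2 - 2x - 1.
Check: g(1) = -3. ✓

g(x) = 5x^3 - 5x^2 - 2x - 1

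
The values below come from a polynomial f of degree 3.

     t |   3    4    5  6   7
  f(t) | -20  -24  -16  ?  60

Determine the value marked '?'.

10

The 4 known points determine the degree-3 polynomial uniquely.
Write f(t) = at^3 + bt^2 + ct + d. Substituting each data point gives a linear system:
  27a + 9b + 3c + d = -20
  64a + 16b + 4c + d = -24
  125a + 25b + 5c + d = -16
  343a + 49b + 7c + d = 60
Solving the system yields a = 1, b = -6, c = 1, d = 4.
So f(t) = t^3 - 6t^2 + t + 4.
Then f(6) = 10.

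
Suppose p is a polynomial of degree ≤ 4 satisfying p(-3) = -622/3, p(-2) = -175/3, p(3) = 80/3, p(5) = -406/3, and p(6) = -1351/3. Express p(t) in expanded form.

p(t) = -t^4 + 4t^3 - t^2 + 3t - 1/3

Write p(t) = at^4 + bt^3 + ct^2 + dt + e. Substituting each data point gives a linear system:
  81a - 27b + 9c - 3d + e = -622/3
  16a - 8b + 4c - 2d + e = -175/3
  81a + 27b + 9c + 3d + e = 80/3
  625a + 125b + 25c + 5d + e = -406/3
  1296a + 216b + 36c + 6d + e = -1351/3
Solving the system yields a = -1, b = 4, c = -1, d = 3, e = -1/3.
So p(t) = -t⁴ + 4t³ - t² + 3t - 1/3.
Check: p(5) = -406/3. ✓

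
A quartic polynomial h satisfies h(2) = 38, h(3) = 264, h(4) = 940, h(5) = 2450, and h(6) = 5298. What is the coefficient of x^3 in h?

-6

Write h(x) = ax^4 + bx^3 + cx^2 + dx + e. Substituting each data point gives a linear system:
  16a + 8b + 4c + 2d + e = 38
  81a + 27b + 9c + 3d + e = 264
  256a + 64b + 16c + 4d + e = 940
  625a + 125b + 25c + 5d + e = 2450
  1296a + 216b + 36c + 6d + e = 5298
Solving the system yields a = 5, b = -6, c = 4, d = -5, e = 0.
So h(x) = 5x^4 - 6x^3 + 4x^2 - 5x.
The coefficient of x^3 is -6.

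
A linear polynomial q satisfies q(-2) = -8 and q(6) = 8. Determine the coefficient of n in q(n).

Write q(n) = an + b. Substituting each data point gives a linear system:
  -2a + b = -8
  6a + b = 8
Solving the system yields a = 2, b = -4.
So q(n) = 2n - 4.
The leading coefficient is 2.

2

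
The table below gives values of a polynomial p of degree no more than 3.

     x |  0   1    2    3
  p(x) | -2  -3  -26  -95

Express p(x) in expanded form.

p(x) = -4x^3 + x^2 + 2x - 2

Write p(x) = ax^3 + bx^2 + cx + d. Substituting each data point gives a linear system:
  d = -2
  a + b + c + d = -3
  8a + 4b + 2c + d = -26
  27a + 9b + 3c + d = -95
Solving the system yields a = -4, b = 1, c = 2, d = -2.
So p(x) = -4x^3 + x^2 + 2x - 2.
Check: p(1) = -3. ✓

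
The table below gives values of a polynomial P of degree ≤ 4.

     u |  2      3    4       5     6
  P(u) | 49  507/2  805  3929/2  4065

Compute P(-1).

Write P(u) = au^4 + bu^3 + cu^2 + du + e. Substituting each data point gives a linear system:
  16a + 8b + 4c + 2d + e = 49
  81a + 27b + 9c + 3d + e = 507/2
  256a + 64b + 16c + 4d + e = 805
  625a + 125b + 25c + 5d + e = 3929/2
  1296a + 216b + 36c + 6d + e = 4065
Solving the system yields a = 3, b = 3/2, c = -5, d = 6, e = -3.
So P(u) = 3u⁴ + (3/2)u³ - 5u² + 6u - 3.
Then P(-1) = -25/2.

-25/2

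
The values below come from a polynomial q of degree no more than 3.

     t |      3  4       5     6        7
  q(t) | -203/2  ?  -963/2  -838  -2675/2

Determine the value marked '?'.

On equispaced nodes a degree-3 polynomial has vanishing fourth forward difference, so
  q(3) - 4·q(4) + 6·q(5) - 4·q(6) + q(7) = 0.
Substituting the known values and solving for q(4):
  -4·q(4) = 976
  q(4) = -244.

-244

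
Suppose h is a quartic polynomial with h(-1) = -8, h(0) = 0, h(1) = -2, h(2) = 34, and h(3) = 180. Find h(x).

Using the Lagrange interpolation formula with nodes -1, 0, 1, 2, 3:
  L_0(x) = x(x - 1)(x - 2)(x - 3) / 24
  L_1(x) = (x + 1)(x - 1)(x - 2)(x - 3) / -6
  L_2(x) = (x + 1)x(x - 2)(x - 3) / 4
  L_3(x) = (x + 1)x(x - 1)(x - 3) / -6
  L_4(x) = (x + 1)x(x - 1)(x - 2) / 24
Then h(x) = -8·L_0(x) + 0·L_1(x) - 2·L_2(x) + 34·L_3(x) + 180·L_4(x).
Expanding and collecting terms gives h(x) = x^4 + 6x^3 - 6x^2 - 3x.
Check: h(2) = 34. ✓

h(x) = x^4 + 6x^3 - 6x^2 - 3x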